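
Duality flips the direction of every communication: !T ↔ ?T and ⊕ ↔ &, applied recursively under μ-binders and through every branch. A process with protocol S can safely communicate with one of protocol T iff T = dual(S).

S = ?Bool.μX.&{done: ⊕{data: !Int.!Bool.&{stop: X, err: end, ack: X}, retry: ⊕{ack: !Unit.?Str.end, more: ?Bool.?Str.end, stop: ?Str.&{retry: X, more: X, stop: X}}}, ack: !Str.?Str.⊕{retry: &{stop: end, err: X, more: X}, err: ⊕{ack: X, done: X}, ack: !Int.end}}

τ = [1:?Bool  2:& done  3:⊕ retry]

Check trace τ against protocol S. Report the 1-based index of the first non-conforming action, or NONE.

[1] ?Bool  ok  cont: μX.…
[2] & done  ok  cont: ⊕{data: !Int.!Bool.&{stop: μX.…, err: end, ack: μX.…}, retry: ⊕{ack: !Unit.?Str.end, more: ?Bool.?Str.end, stop: ?Str.&{retry: μX.…, more: μX.…, stop: μX.…}}}
[3] ⊕ retry  ok  cont: ⊕{ack: !Unit.?Str.end, more: ?Bool.?Str.end, stop: ?Str.&{retry: μX.…, more: μX.…, stop: μX.…}}
τ conforms to S (length 3)

NONE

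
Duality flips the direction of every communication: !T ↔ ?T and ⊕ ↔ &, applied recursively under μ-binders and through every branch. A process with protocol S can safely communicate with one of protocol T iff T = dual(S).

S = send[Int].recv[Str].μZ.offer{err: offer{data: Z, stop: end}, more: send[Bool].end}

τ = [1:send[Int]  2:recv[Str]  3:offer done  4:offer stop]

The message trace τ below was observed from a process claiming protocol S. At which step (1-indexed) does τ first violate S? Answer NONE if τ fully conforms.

@1 send[Int]  ok  residual = recv[Str].μZ.…
@2 recv[Str]  ok  residual = μZ.…
@3 got offer done, protocol expects offer err or offer more  ✗

3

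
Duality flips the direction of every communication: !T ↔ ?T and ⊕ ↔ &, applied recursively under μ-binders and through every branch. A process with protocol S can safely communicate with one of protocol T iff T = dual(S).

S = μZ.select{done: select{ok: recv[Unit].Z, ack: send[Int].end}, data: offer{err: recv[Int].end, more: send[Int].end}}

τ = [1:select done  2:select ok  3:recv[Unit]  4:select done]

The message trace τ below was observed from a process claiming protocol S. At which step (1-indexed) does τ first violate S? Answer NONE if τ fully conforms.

[1] select done  ok  now at select{ok: recv[Unit].μZ.…, ack: send[Int].end}
[2] select ok  ok  now at recv[Unit].μZ.…
[3] recv[Unit]  ok  now at μZ.…
[4] select done  ok  now at select{ok: recv[Unit].μZ.…, ack: send[Int].end}
all 4 steps conform

NONE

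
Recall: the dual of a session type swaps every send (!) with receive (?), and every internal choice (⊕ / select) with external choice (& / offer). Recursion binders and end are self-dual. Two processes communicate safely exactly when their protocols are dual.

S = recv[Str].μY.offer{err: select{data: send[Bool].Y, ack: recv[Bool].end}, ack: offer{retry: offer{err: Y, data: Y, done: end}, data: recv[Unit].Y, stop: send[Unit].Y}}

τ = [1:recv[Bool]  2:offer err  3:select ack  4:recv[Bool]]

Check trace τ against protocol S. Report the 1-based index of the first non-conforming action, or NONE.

1

@1 got recv[Bool], protocol expects recv[Str]  ✗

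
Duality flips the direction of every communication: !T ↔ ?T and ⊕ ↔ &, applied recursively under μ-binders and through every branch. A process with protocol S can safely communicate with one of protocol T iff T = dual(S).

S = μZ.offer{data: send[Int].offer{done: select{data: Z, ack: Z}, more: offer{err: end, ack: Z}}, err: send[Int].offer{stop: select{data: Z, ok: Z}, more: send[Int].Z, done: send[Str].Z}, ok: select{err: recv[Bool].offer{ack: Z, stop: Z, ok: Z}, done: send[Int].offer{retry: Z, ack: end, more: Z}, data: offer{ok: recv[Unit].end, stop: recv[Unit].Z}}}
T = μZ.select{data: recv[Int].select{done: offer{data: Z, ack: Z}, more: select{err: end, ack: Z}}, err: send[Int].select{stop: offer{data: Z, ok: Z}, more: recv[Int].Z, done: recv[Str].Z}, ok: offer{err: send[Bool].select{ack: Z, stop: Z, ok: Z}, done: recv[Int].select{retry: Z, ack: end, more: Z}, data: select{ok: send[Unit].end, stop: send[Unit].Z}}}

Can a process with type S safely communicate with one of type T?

NO

μZ ‖ μZ  ok (rec unchanged)
  offer{data,err,ok} ‖ select{data,err,ok}  ok same labels
    case data:
      send[Int] ‖ recv[Int]  ok
        offer{done,more} ‖ select{done,more}  ok same labels
          case done:
            select{data,ack} ‖ offer{data,ack}  ok same labels
              case data:
                Z ‖ Z  ok
              case ack:
                Z ‖ Z  ok
          case more:
            offer{err,ack} ‖ select{err,ack}  ok same labels
              case err:
                end ‖ end  ok
              case ack:
                Z ‖ Z  ok
    case err:
      send[Int] ‖ send[Int]  ✗ same direction on both sides — not dual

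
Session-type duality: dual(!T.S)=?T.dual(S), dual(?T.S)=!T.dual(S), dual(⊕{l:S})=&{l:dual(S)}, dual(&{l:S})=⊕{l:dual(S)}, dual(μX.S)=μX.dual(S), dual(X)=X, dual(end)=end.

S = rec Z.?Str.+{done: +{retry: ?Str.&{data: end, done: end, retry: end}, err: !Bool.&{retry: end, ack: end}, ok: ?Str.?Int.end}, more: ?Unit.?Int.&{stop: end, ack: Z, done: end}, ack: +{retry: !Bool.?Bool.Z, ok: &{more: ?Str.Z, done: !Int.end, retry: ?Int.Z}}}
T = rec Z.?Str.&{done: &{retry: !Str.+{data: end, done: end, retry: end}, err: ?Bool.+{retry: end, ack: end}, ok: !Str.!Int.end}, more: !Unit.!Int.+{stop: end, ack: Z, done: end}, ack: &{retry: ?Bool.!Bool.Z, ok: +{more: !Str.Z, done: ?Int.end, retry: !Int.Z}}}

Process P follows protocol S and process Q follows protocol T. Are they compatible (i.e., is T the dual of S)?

NO

rec Z | rec Z  match (binder kept)
  ?Str | ?Str  ✗ same direction on both sides — not dual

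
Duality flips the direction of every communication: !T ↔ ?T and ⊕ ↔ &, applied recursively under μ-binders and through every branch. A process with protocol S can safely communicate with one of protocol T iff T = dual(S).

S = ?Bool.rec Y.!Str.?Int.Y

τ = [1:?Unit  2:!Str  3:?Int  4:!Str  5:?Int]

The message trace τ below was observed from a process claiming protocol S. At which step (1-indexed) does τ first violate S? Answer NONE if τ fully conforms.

1

[1] got ?Unit, protocol expects ?Bool  ✗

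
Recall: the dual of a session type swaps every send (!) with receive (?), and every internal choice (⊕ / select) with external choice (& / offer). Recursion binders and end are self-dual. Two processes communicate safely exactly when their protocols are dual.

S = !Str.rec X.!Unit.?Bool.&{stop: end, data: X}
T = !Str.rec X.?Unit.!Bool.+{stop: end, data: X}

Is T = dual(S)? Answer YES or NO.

NO

!Str vs !Str  ✗ same direction on both sides — not dual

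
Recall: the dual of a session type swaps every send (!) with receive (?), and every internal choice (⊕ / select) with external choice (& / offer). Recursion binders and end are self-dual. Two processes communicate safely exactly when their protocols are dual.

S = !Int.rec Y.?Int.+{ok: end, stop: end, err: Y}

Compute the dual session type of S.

?Int.rec Y.!Int.&{ok: end, stop: end, err: Y}

!Int ↦ ?Int
  rec Y ↦ rec Y  (μ self-dual)
    ?Int ↦ !Int
      +{ok,stop,err} ↦ &{ok,stop,err}  (select→offer)
        • ok:
          end self-dual
        • stop:
          end self-dual
        • err:
          Y self-dual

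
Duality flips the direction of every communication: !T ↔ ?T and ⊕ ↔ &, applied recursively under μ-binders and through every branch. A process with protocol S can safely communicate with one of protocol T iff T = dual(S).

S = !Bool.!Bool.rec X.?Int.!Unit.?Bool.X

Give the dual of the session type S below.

!Bool ↦ ?Bool
  !Bool ↦ ?Bool
    rec X ↦ rec X  (rec unchanged)
      ?Int ↦ !Int
        !Unit ↦ ?Unit
          ?Bool ↦ !Bool
            X self-dual

?Bool.?Bool.rec X.!Int.?Unit.!Bool.X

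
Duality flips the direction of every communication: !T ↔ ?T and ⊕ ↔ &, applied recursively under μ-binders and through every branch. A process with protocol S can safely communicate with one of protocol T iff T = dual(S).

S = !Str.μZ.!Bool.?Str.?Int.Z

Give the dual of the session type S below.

?Str.μZ.?Bool.!Str.!Int.Z

!Str ↦ ?Str
  μZ ↦ μZ  (rec unchanged)
    !Bool ↦ ?Bool
      ?Str ↦ !Str
        ?Int ↦ !Int
          dual(Z) = Z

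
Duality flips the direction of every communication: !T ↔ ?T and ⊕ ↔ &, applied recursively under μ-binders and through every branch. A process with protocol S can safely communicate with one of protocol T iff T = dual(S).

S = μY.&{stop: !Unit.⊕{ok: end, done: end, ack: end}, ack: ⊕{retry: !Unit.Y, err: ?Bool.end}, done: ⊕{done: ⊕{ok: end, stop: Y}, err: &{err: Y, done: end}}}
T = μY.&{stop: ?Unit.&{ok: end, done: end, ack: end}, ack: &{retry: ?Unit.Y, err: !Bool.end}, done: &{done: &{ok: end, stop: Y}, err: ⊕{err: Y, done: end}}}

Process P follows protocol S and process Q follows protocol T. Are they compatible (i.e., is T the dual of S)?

μY | μY  ok (μ self-dual)
  &{stop,ack,done} | &{stop,ack,done}  ✗ choice polarity not flipped — not dual

NO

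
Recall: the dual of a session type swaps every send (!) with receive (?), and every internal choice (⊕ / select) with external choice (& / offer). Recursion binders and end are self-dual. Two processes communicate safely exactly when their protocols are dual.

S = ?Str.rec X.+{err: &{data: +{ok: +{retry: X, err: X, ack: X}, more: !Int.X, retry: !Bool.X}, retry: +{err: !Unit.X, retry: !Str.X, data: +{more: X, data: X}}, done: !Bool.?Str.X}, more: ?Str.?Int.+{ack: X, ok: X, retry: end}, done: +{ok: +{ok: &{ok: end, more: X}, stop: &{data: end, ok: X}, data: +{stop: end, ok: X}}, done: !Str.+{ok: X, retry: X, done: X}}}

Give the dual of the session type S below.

?Str → !Str
  rec X → rec X  (rec unchanged)
    +{err,more,done} → &{err,more,done}  (⊕→&)
      case err:
        &{data,retry,done} → +{data,retry,done}  (external→internal)
          case data:
            +{ok,more,retry} → &{ok,more,retry}  (⊕→&)
              case ok:
                +{retry,err,ack} → &{retry,err,ack}  (⊕→&)
                  case retry:
                    X self-dual
                  case err:
                    X self-dual
                  case ack:
                    X self-dual
              case more:
                !Int → ?Int
                  X self-dual
              case retry:
                !Bool → ?Bool
                  X self-dual
          case retry:
            +{err,retry,data} → &{err,retry,data}  (⊕→&)
              case err:
                !Unit → ?Unit
                  X self-dual
              case retry:
                !Str → ?Str
                  X self-dual
              case data:
                +{more,data} → &{more,data}  (⊕→&)
                  case more:
                    X self-dual
                  case data:
                    X self-dual
          case done:
            !Bool → ?Bool
              ?Str → !Str
                X self-dual
      case more:
        ?Str → !Str
          ?Int → !Int
            +{ack,ok,retry} → &{ack,ok,retry}  (⊕→&)
              case ack:
                X self-dual
              case ok:
                X self-dual
              case retry:
                end self-dual
      case done:
        +{ok,done} → &{ok,done}  (⊕→&)
          case ok:
            +{ok,stop,data} → &{ok,stop,data}  (⊕→&)
              case ok:
                &{ok,more} → +{ok,more}  (external→internal)
                  case ok:
                    end self-dual
                  case more:
                    X self-dual
              case stop:
                &{data,ok} → +{data,ok}  (external→internal)
                  case data:
                    end self-dual
                  case ok:
                    X self-dual
              case data:
                +{stop,ok} → &{stop,ok}  (⊕→&)
                  case stop:
                    end self-dual
                  case ok:
                    X self-dual
          case done:
            !Str → ?Str
              +{ok,retry,done} → &{ok,retry,done}  (⊕→&)
                case ok:
                  X self-dual
                case retry:
                  X self-dual
                case done:
                  X self-dual

!Str.rec X.&{err: +{data: &{ok: &{retry: X, err: X, ack: X}, more: ?Int.X, retry: ?Bool.X}, retry: &{err: ?Unit.X, retry: ?Str.X, data: &{more: X, data: X}}, done: ?Bool.!Str.X}, more: !Str.!Int.&{ack: X, ok: X, retry: end}, done: &{ok: &{ok: +{ok: end, more: X}, stop: +{data: end, ok: X}, data: &{stop: end, ok: X}}, done: ?Str.&{ok: X, retry: X, done: X}}}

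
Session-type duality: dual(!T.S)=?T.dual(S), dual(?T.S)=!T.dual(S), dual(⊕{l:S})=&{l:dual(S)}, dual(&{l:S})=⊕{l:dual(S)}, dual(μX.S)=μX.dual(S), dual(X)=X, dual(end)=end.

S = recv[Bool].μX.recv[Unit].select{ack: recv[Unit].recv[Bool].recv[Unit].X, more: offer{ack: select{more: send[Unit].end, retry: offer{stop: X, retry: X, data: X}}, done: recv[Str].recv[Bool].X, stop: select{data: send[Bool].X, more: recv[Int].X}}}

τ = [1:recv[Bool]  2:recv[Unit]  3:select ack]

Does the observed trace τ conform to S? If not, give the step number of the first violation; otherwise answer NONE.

@1 recv[Bool]  match  now at μX.…
@2 recv[Unit]  match  now at select{ack: recv[Unit].recv[Bool].recv[Unit].μX.…, more: offer{ack: select{more: send[Unit].end, retry: offer{stop: μX.…, retry: μX.…, data: μX.…}}, done: recv[Str].recv[Bool].μX.…, stop: select{data: send[Bool].μX.…, more: recv[Int].μX.…}}}
@3 select ack  match  now at recv[Unit].recv[Bool].recv[Unit].μX.…
τ conforms to S (length 3)

NONE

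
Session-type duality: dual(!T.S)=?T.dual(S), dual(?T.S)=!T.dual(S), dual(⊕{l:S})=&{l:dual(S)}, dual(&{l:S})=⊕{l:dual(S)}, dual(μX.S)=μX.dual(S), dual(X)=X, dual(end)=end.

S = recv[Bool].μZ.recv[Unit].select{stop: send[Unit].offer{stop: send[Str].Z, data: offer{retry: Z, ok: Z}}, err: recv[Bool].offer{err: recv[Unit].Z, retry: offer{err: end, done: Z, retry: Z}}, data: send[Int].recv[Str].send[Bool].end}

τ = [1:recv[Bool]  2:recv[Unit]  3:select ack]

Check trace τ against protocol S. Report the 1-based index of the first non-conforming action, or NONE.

3

step 1: recv[Bool]  match  now at μZ.…
step 2: recv[Unit]  match  now at select{stop: send[Unit].offer{stop: send[Str].μZ.…, data: offer{retry: μZ.…, ok: μZ.…}}, err: recv[Bool].offer{err: recv[Unit].μZ.…, retry: offer{err: end, done: μZ.…, retry: μZ.…}}, data: send[Int].recv[Str].send[Bool].end}
step 3: got select ack, protocol expects select stop or select err or select data  ✗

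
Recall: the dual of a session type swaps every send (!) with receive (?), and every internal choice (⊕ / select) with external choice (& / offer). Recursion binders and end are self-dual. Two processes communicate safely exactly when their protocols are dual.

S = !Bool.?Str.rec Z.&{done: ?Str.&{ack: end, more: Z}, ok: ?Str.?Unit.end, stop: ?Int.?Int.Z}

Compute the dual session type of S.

?Bool.!Str.rec Z.+{done: !Str.+{ack: end, more: Z}, ok: !Str.!Unit.end, stop: !Int.!Int.Z}

!Bool → ?Bool
  ?Str → !Str
    rec Z → rec Z  (rec unchanged)
      &{done,ok,stop} → +{done,ok,stop}  (external→internal)
        • done:
          ?Str → !Str
            &{ack,more} → +{ack,more}  (external→internal)
              • ack:
                end self-dual
              • more:
                Z self-dual
        • ok:
          ?Str → !Str
            ?Unit → !Unit
              end self-dual
        • stop:
          ?Int → !Int
            ?Int → !Int
              Z self-dual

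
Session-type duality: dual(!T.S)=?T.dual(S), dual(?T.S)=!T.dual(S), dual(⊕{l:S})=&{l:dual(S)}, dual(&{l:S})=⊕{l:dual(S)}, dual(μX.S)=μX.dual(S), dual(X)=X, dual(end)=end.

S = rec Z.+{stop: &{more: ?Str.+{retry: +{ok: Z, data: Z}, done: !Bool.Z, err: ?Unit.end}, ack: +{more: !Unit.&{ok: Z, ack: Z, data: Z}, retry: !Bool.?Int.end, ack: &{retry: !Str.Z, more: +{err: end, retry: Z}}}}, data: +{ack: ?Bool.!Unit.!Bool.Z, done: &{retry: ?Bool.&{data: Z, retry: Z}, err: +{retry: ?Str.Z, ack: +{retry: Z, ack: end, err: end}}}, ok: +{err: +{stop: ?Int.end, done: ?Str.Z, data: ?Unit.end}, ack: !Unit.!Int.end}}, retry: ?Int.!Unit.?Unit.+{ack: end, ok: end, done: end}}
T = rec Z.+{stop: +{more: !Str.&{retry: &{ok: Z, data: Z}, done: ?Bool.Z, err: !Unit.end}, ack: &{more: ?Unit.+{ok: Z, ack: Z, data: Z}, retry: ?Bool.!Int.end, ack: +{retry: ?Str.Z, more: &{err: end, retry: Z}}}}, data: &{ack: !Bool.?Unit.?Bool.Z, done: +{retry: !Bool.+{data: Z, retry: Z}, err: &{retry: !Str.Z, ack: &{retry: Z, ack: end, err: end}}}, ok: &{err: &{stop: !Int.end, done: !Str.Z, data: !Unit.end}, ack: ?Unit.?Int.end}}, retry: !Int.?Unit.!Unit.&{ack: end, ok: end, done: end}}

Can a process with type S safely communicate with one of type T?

NO

rec Z vs rec Z  ✓ (rec unchanged)
  +{stop,data,retry} vs +{stop,data,retry}  ✗ choice polarity not flipped — not dual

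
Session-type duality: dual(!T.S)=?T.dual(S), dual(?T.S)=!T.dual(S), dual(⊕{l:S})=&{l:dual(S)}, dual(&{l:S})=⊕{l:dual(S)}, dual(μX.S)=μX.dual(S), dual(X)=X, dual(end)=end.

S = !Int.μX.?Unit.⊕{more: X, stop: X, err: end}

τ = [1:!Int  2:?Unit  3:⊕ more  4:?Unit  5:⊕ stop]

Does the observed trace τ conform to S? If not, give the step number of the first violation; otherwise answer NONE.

NONE

[1] !Int  match  cont: μX.…
[2] ?Unit  match  cont: ⊕{more: μX.…, stop: μX.…, err: end}
[3] ⊕ more  match  cont: μX.…
[4] ?Unit  match  cont: ⊕{more: μX.…, stop: μX.…, err: end}
[5] ⊕ stop  match  cont: μX.…
all 5 steps conform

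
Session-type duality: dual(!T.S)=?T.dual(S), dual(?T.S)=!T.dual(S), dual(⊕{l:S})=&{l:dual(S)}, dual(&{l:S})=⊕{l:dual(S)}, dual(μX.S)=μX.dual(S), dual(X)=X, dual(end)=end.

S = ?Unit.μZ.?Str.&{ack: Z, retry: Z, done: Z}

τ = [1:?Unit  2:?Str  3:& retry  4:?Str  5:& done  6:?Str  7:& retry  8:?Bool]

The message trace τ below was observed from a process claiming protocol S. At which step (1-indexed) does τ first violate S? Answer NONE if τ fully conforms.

@1 ?Unit  ✓  now at μZ.…
@2 ?Str  ✓  now at &{ack: μZ.…, retry: μZ.…, done: μZ.…}
@3 & retry  ✓  now at μZ.…
@4 ?Str  ✓  now at &{ack: μZ.…, retry: μZ.…, done: μZ.…}
@5 & done  ✓  now at μZ.…
@6 ?Str  ✓  now at &{ack: μZ.…, retry: μZ.…, done: μZ.…}
@7 & retry  ✓  now at μZ.…
@8 got ?Bool, protocol expects ?Str  ✗

8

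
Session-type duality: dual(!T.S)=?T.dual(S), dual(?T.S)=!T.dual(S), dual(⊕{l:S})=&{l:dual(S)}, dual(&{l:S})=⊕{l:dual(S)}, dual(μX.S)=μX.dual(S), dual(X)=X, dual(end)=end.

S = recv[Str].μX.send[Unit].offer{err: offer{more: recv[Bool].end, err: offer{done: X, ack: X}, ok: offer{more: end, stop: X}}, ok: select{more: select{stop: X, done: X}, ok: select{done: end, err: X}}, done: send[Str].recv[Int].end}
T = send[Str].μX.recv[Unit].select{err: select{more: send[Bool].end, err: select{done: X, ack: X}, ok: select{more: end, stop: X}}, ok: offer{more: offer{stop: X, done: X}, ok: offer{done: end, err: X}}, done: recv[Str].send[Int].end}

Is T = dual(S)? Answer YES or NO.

recv[Str] ‖ send[Str]  ok
  μX ‖ μX  ok (rec unchanged)
    send[Unit] ‖ recv[Unit]  ok
      offer{err,ok,done} ‖ select{err,ok,done}  ok same labels
        • err:
          offer{more,err,ok} ‖ select{more,err,ok}  ok same labels
            • more:
              recv[Bool] ‖ send[Bool]  ok
                end ‖ end  ok
            • err:
              offer{done,ack} ‖ select{done,ack}  ok same labels
                • done:
                  X ‖ X  ok
                • ack:
                  X ‖ X  ok
            • ok:
              offer{more,stop} ‖ select{more,stop}  ok same labels
                • more:
                  end ‖ end  ok
                • stop:
                  X ‖ X  ok
        • ok:
          select{more,ok} ‖ offer{more,ok}  ok same labels
            • more:
              select{stop,done} ‖ offer{stop,done}  ok same labels
                • stop:
                  X ‖ X  ok
                • done:
                  X ‖ X  ok
            • ok:
              select{done,err} ‖ offer{done,err}  ok same labels
                • done:
                  end ‖ end  ok
                • err:
                  X ‖ X  ok
        • done:
          send[Str] ‖ recv[Str]  ok
            recv[Int] ‖ send[Int]  ok
              end ‖ end  ok

YES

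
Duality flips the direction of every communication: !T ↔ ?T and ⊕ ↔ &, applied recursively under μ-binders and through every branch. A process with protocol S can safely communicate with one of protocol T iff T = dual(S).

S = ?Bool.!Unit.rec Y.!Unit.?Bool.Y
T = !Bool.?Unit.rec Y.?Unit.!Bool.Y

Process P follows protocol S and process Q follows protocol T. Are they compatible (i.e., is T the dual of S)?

YES

?Bool | !Bool  ✓
  !Unit | ?Unit  ✓
    rec Y | rec Y  ✓ (μ self-dual)
      !Unit | ?Unit  ✓
        ?Bool | !Bool  ✓
          Y | Y  ✓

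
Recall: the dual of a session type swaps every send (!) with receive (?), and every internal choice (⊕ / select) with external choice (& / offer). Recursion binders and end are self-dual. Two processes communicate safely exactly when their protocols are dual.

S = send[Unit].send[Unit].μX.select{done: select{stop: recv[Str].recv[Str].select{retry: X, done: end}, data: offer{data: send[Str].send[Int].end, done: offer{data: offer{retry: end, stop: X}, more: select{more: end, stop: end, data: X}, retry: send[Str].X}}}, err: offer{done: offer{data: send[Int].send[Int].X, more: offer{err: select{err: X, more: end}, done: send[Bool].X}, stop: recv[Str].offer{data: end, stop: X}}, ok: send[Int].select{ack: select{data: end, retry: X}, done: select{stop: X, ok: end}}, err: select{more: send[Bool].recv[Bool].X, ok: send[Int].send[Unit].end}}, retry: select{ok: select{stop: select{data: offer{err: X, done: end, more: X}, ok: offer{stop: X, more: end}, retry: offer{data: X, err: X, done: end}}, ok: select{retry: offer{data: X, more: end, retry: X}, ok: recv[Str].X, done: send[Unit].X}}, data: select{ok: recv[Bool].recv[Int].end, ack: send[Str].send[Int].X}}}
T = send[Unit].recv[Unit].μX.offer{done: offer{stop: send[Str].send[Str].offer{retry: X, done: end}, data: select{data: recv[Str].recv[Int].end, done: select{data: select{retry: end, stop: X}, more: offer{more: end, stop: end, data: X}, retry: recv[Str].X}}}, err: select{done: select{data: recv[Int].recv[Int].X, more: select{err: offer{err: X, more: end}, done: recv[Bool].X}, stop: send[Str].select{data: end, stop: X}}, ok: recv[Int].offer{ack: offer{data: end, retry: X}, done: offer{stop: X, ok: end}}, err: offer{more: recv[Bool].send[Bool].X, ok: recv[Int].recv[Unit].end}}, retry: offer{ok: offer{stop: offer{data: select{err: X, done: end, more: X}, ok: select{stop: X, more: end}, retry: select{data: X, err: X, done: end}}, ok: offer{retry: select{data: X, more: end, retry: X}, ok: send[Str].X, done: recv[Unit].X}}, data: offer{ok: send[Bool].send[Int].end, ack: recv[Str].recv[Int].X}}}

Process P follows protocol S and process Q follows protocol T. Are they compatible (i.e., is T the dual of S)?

send[Unit] vs send[Unit]  ✗ same direction on both sides — not dual

NO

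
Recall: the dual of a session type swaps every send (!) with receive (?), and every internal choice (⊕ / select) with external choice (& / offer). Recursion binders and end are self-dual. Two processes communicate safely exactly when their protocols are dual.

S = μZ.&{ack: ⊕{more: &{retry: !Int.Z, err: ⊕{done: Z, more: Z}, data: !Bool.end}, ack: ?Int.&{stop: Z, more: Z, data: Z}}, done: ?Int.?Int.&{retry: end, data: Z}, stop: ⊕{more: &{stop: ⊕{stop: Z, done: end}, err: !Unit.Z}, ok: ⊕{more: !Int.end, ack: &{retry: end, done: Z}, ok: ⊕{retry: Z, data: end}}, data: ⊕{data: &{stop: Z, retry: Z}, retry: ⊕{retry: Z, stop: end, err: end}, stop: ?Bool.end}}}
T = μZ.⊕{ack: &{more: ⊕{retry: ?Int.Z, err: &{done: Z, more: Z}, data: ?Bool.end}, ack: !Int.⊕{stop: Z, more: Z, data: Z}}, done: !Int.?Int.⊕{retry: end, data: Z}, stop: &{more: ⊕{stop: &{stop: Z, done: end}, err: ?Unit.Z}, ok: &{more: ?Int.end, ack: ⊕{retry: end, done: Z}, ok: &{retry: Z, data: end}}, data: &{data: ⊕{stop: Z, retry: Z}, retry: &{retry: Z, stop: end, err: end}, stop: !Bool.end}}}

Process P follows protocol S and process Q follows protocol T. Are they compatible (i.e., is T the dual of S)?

NO

μZ ‖ μZ  match (μ self-dual)
  &{ack,done,stop} ‖ ⊕{ack,done,stop}  match labels match
    case ack:
      ⊕{more,ack} ‖ &{more,ack}  match labels match
        case more:
          &{retry,err,data} ‖ ⊕{retry,err,data}  match labels match
            case retry:
              !Int ‖ ?Int  match
                Z ‖ Z  match
            case err:
              ⊕{done,more} ‖ &{done,more}  match labels match
                case done:
                  Z ‖ Z  match
                case more:
                  Z ‖ Z  match
            case data:
              !Bool ‖ ?Bool  match
                end ‖ end  match
        case ack:
          ?Int ‖ !Int  match
            &{stop,more,data} ‖ ⊕{stop,more,data}  match labels match
              case stop:
                Z ‖ Z  match
              case more:
                Z ‖ Z  match
              case data:
                Z ‖ Z  match
    case done:
      ?Int ‖ !Int  match
        ?Int ‖ ?Int  ✗ same direction on both sides — not dual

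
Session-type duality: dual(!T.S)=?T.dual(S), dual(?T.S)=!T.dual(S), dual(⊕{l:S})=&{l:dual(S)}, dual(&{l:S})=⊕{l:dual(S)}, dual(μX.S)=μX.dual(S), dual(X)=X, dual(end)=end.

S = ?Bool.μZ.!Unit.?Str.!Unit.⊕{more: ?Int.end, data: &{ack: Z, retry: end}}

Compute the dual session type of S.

!Bool.μZ.?Unit.!Str.?Unit.&{more: !Int.end, data: ⊕{ack: Z, retry: end}}

?Bool → !Bool
  μZ → μZ  (rec unchanged)
    !Unit → ?Unit
      ?Str → !Str
        !Unit → ?Unit
          ⊕{more,data} → &{more,data}  (internal→external)
            case more:
              ?Int → !Int
                end self-dual
            case data:
              &{ack,retry} → ⊕{ack,retry}  (external→internal)
                case ack:
                  Z self-dual
                case retry:
                  end self-dual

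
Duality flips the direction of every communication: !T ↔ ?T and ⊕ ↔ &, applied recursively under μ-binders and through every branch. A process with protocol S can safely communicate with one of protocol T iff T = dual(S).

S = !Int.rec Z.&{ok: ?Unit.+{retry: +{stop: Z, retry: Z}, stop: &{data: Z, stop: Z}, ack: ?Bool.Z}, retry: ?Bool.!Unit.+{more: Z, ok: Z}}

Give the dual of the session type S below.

!Int = ?Int
  rec Z = rec Z  (binder kept)
    &{ok,retry} = +{ok,retry}  (&→⊕)
      [ok]
        ?Unit = !Unit
          +{retry,stop,ack} = &{retry,stop,ack}  (⊕→&)
            [retry]
              +{stop,retry} = &{stop,retry}  (⊕→&)
                [stop]
                  Z self-dual
                [retry]
                  Z self-dual
            [stop]
              &{data,stop} = +{data,stop}  (&→⊕)
                [data]
                  Z self-dual
                [stop]
                  Z self-dual
            [ack]
              ?Bool = !Bool
                Z self-dual
      [retry]
        ?Bool = !Bool
          !Unit = ?Unit
            +{more,ok} = &{more,ok}  (⊕→&)
              [more]
                Z self-dual
              [ok]
                Z self-dual

?Int.rec Z.+{ok: !Unit.&{retry: &{stop: Z, retry: Z}, stop: +{data: Z, stop: Z}, ack: !Bool.Z}, retry: !Bool.?Unit.&{more: Z, ok: Z}}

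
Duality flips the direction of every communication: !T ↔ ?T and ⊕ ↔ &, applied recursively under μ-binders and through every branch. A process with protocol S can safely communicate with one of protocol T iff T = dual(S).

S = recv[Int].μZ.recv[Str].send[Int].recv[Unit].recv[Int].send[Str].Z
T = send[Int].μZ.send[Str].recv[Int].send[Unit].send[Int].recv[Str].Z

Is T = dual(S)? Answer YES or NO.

recv[Int] vs send[Int]  ok
  μZ vs μZ  ok (binder kept)
    recv[Str] vs send[Str]  ok
      send[Int] vs recv[Int]  ok
        recv[Unit] vs send[Unit]  ok
          recv[Int] vs send[Int]  ok
            send[Str] vs recv[Str]  ok
              Z vs Z  ok

YES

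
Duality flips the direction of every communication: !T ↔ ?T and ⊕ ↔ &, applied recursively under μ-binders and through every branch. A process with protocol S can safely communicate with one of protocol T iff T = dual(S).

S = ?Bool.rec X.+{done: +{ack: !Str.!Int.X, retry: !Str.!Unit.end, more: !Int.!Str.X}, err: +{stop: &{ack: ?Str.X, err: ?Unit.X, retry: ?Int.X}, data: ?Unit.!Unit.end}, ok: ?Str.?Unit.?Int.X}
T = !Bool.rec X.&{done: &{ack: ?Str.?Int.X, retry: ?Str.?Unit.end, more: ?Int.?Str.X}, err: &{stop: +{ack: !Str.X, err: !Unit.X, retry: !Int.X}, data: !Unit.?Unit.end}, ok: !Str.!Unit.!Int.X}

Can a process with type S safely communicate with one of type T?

YES

?Bool | !Bool  ✓
  rec X | rec X  ✓ (rec unchanged)
    +{done,err,ok} | &{done,err,ok}  ✓ labels match
      [done]
        +{ack,retry,more} | &{ack,retry,more}  ✓ labels match
          [ack]
            !Str | ?Str  ✓
              !Int | ?Int  ✓
                X | X  ✓
          [retry]
            !Str | ?Str  ✓
              !Unit | ?Unit  ✓
                end | end  ✓
          [more]
            !Int | ?Int  ✓
              !Str | ?Str  ✓
                X | X  ✓
      [err]
        +{stop,data} | &{stop,data}  ✓ labels match
          [stop]
            &{ack,err,retry} | +{ack,err,retry}  ✓ labels match
              [ack]
                ?Str | !Str  ✓
                  X | X  ✓
              [err]
                ?Unit | !Unit  ✓
                  X | X  ✓
              [retry]
                ?Int | !Int  ✓
                  X | X  ✓
          [data]
            ?Unit | !Unit  ✓
              !Unit | ?Unit  ✓
                end | end  ✓
      [ok]
        ?Str | !Str  ✓
          ?Unit | !Unit  ✓
            ?Int | !Int  ✓
              X | X  ✓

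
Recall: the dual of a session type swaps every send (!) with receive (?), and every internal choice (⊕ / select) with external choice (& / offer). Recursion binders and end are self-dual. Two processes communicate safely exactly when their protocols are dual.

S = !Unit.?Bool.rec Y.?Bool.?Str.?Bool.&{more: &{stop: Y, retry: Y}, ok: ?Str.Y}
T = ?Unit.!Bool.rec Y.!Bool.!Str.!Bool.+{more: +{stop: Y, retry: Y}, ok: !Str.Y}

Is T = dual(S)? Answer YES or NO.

!Unit vs ?Unit  match
  ?Bool vs !Bool  match
    rec Y vs rec Y  match (rec unchanged)
      ?Bool vs !Bool  match
        ?Str vs !Str  match
          ?Bool vs !Bool  match
            &{more,ok} vs +{more,ok}  match label sets agree
              case more:
                &{stop,retry} vs +{stop,retry}  match label sets agree
                  case stop:
                    Y vs Y  match
                  case retry:
                    Y vs Y  match
              case ok:
                ?Str vs !Str  match
                  Y vs Y  match

YES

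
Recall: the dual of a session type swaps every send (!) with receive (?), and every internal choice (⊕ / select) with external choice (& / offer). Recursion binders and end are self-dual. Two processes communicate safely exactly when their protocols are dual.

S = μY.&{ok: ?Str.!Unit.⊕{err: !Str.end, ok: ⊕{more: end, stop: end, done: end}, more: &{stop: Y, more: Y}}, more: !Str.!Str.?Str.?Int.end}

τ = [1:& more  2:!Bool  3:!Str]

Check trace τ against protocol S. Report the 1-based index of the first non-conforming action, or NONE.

2

@1 & more  ok  cont: !Str.!Str.?Str.?Int.end
@2 got !Bool, protocol expects !Str  ✗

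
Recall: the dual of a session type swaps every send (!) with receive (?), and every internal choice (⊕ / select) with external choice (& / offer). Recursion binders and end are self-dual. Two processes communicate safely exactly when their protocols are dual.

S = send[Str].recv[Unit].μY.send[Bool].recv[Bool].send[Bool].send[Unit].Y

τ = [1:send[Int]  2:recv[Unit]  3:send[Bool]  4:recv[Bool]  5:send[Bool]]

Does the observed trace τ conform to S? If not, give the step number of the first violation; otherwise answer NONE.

1

[1] got send[Int], protocol expects send[Str]  ✗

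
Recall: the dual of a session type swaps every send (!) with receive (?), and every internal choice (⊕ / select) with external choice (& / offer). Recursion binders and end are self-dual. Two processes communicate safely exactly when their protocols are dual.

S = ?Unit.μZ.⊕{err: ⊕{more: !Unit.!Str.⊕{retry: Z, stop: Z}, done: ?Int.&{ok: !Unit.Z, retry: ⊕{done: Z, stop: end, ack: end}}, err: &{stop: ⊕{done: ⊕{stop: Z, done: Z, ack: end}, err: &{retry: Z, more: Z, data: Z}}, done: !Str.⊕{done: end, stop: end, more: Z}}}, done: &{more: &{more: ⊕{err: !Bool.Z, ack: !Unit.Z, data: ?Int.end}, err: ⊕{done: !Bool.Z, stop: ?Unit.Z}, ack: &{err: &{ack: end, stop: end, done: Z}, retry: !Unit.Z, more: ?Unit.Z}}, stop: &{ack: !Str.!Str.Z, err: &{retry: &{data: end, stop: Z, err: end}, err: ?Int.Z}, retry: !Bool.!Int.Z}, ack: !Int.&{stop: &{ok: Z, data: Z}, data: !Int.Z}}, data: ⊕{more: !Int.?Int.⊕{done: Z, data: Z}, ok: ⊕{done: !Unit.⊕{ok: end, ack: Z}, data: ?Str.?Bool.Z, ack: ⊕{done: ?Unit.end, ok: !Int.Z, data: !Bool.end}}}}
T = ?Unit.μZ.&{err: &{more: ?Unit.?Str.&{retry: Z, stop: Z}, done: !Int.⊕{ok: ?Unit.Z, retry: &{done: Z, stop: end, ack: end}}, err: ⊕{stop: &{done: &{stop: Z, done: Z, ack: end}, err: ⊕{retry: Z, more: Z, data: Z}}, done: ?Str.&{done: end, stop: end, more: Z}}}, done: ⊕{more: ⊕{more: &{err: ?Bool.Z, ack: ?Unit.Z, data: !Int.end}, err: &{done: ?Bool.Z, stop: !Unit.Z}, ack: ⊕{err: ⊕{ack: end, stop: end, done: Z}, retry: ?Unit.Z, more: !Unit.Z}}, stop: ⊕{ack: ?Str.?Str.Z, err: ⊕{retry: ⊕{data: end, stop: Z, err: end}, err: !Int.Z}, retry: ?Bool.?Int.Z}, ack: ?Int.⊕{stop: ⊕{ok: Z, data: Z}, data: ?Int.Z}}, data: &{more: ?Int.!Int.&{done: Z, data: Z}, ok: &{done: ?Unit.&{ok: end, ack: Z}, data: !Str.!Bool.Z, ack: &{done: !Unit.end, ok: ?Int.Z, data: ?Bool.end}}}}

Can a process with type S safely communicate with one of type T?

?Unit | ?Unit  ✗ same direction on both sides — not dual

NO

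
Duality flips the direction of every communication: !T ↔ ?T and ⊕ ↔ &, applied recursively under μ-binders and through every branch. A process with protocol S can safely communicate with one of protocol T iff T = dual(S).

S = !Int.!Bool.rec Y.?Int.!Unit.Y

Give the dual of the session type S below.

!Int = ?Int
  !Bool = ?Bool
    rec Y = rec Y  (μ self-dual)
      ?Int = !Int
        !Unit = ?Unit
          Y ↦ Y

?Int.?Bool.rec Y.!Int.?Unit.Y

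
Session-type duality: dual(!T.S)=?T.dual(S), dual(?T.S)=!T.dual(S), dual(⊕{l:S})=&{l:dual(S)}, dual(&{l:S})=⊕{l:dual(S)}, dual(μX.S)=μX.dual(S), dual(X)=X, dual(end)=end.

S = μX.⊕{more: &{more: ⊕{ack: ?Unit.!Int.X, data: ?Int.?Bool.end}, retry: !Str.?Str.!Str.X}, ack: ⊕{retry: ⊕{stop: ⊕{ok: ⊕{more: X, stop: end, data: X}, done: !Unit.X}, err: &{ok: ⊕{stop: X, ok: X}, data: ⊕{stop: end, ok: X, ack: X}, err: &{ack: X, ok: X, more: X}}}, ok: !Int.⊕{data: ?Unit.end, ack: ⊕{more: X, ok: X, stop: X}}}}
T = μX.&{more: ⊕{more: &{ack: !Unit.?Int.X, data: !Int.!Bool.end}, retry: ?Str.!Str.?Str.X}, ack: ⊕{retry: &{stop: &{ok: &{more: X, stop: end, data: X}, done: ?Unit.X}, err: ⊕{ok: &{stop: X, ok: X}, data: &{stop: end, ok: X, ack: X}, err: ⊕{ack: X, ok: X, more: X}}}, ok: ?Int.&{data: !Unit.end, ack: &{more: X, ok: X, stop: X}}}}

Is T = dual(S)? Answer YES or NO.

NO

μX | μX  ✓ (μ self-dual)
  ⊕{more,ack} | &{more,ack}  ✓ same labels
    • more:
      &{more,retry} | ⊕{more,retry}  ✓ same labels
        • more:
          ⊕{ack,data} | &{ack,data}  ✓ same labels
            • ack:
              ?Unit | !Unit  ✓
                !Int | ?Int  ✓
                  X | X  ✓
            • data:
              ?Int | !Int  ✓
                ?Bool | !Bool  ✓
                  end | end  ✓
        • retry:
          !Str | ?Str  ✓
            ?Str | !Str  ✓
              !Str | ?Str  ✓
                X | X  ✓
    • ack:
      ⊕{retry,ok} | ⊕{retry,ok}  ✗ choice polarity not flipped — not dual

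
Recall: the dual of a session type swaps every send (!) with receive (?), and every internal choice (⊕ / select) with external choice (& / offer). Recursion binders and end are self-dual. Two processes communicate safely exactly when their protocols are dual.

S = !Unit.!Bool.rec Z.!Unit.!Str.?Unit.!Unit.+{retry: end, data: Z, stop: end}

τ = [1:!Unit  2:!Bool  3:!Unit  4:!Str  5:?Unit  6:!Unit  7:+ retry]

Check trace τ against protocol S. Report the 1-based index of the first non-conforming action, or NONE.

[1] !Unit  ✓  residual = !Bool.rec Z.…
[2] !Bool  ✓  residual = rec Z.…
[3] !Unit  ✓  residual = !Str.?Unit.!Unit.+{retry: end, data: rec Z.…, stop: end}
[4] !Str  ✓  residual = ?Unit.!Unit.+{retry: end, data: rec Z.…, stop: end}
[5] ?Unit  ✓  residual = !Unit.+{retry: end, data: rec Z.…, stop: end}
[6] !Unit  ✓  residual = +{retry: end, data: rec Z.…, stop: end}
[7] + retry  ✓  residual = end
τ conforms to S (length 7)

NONE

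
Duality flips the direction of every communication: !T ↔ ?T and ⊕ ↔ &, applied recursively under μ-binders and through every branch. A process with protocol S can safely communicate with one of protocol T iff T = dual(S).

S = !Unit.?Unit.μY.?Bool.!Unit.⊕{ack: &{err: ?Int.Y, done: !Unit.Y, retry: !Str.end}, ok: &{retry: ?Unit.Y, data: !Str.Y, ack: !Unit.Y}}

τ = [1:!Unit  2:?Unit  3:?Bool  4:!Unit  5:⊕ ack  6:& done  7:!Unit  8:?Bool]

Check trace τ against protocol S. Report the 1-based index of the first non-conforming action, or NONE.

@1 !Unit  match  cont: ?Unit.μY.…
@2 ?Unit  match  cont: μY.…
@3 ?Bool  match  cont: !Unit.⊕{ack: &{err: ?Int.μY.…, done: !Unit.μY.…, retry: !Str.end}, ok: &{retry: ?Unit.μY.…, data: !Str.μY.…, ack: !Unit.μY.…}}
@4 !Unit  match  cont: ⊕{ack: &{err: ?Int.μY.…, done: !Unit.μY.…, retry: !Str.end}, ok: &{retry: ?Unit.μY.…, data: !Str.μY.…, ack: !Unit.μY.…}}
@5 ⊕ ack  match  cont: &{err: ?Int.μY.…, done: !Unit.μY.…, retry: !Str.end}
@6 & done  match  cont: !Unit.μY.…
@7 !Unit  match  cont: μY.…
@8 ?Bool  match  cont: !Unit.⊕{ack: &{err: ?Int.μY.…, done: !Unit.μY.…, retry: !Str.end}, ok: &{retry: ?Unit.μY.…, data: !Str.μY.…, ack: !Unit.μY.…}}
all 8 steps conform

NONE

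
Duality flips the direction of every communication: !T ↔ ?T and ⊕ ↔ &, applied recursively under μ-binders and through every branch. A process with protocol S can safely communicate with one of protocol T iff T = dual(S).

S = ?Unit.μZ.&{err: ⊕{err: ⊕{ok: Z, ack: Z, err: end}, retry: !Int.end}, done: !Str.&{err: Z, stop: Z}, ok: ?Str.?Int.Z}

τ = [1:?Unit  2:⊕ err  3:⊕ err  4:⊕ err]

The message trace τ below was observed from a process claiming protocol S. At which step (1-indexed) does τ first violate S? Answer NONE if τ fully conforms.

2

@1 ?Unit  ✓  now at μZ.…
@2 got ⊕ err, protocol expects & err or & done or & ok  ✗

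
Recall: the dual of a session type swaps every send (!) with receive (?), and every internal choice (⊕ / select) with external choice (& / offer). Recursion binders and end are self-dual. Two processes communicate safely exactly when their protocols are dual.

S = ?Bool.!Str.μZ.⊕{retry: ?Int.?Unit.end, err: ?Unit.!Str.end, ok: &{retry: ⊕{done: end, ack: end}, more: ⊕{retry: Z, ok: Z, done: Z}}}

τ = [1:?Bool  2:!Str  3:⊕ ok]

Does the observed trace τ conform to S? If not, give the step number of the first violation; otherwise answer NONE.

@1 ?Bool  ok  state: !Str.μZ.…
@2 !Str  ok  state: μZ.…
@3 ⊕ ok  ok  state: &{retry: ⊕{done: end, ack: end}, more: ⊕{retry: μZ.…, ok: μZ.…, done: μZ.…}}
τ conforms to S (length 3)

NONE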